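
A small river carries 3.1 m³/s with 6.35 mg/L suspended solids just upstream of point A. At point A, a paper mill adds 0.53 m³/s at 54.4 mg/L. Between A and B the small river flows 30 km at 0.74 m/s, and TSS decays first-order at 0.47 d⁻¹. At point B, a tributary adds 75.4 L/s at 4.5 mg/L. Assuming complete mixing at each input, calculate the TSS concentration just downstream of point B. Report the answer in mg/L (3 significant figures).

After input A: C = (3.1·6.35 + 0.53·54.4) / 3.63 = 13.37 mg/L.
Over the 30 km reach to input B (t = 4.054e+04 s = 0.4692 d), decay gives C = 13.37·exp(−0.47·0.4692) = 10.72 mg/L.
75.4 L/s = 0.0754 m³/s.
After input B: C = (3.63·10.72 + 0.0754·4.5) / 3.705 = 10.59 mg/L.

10.6 mg/L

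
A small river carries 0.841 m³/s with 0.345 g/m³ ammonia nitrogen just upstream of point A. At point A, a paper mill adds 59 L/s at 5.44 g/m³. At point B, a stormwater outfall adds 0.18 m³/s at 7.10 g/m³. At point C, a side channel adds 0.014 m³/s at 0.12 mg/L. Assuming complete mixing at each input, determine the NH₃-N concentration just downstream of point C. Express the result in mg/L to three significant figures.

59 L/s = 0.059 m³/s.
After input A: C = (0.841·0.345 + 0.059·5.44) / 0.9 = 0.679 mg/L.
After input B: C = (0.9·0.679 + 0.18·7.1) / 1.08 = 1.749 mg/L.
After input C: C = (1.08·1.749 + 0.014·0.12) / 1.094 = 1.728 mg/L.

1.73 mg/L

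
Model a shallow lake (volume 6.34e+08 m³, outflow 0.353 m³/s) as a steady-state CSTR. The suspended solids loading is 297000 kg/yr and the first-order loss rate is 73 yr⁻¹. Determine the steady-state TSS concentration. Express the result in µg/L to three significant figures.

6.42 µg/L

Outflow Q = 0.353 m³/s × 3.156e+07 s/yr = 1.114e+07 m³/yr.
Steady-state CSTR mass balance: W = Q·C + k·V·C, so C = W/(Q + kV).
Q + kV = 1.114e+07 + 73·6.34e+08 = 4.629e+10 m³/yr.
C = 297000/4.629e+10 = 6.416e-06 kg/m³ = 0.006416 mg/L = 6.416 µg/L.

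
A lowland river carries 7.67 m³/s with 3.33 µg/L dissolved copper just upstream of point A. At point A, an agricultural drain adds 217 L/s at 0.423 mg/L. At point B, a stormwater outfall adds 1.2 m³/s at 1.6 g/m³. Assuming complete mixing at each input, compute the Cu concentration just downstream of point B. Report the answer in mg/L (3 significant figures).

0.224 mg/L

3.33 µg/L = 0.00333 mg/L.
217 L/s = 0.217 m³/s.
After input A: C = (7.67·0.00333 + 0.217·0.423) / 7.887 = 0.01488 mg/L.
After input B: C = (7.887·0.01488 + 1.2·1.6) / 9.087 = 0.2242 mg/L.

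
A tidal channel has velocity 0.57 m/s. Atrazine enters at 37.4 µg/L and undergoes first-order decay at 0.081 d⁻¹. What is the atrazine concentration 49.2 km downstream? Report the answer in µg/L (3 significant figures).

34.5 µg/L

Travel time t = 49.2 km / 0.57 m/s = 4.92e+04/0.57 = 8.632e+04 s = 0.999 d.
First-order decay: C = 37.4·exp(−0.081·0.999) = 37.4·0.9223 = 34.49 µg/L.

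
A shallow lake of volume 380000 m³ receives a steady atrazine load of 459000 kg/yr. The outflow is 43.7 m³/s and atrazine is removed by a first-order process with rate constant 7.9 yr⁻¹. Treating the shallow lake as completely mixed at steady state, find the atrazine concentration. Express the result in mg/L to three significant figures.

0.332 mg/L

Outflow Q = 43.7 m³/s × 3.156e+07 s/yr = 1.379e+09 m³/yr.
Steady-state CSTR mass balance: W = Q·C + k·V·C, so C = W/(Q + kV).
Q + kV = 1.379e+09 + 7.9·380000 = 1.382e+09 m³/yr.
C = 459000/1.382e+09 = 0.0003321 kg/m³ = 0.3321 mg/L.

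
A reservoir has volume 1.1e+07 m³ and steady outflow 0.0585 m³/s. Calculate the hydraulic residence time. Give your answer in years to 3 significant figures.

5.96 yr

Q = 0.0585 m³/s × 3.156e+07 s/yr = 1.846e+06 m³/yr.
Hydraulic residence time τ = V/Q = 1.1e+07/1.846e+06 = 5.958 yr.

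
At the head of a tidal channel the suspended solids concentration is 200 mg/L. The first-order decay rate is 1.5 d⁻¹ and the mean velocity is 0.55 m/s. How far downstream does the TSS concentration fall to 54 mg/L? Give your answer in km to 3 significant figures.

41.5 km

From C = C₀·e^(−kt), t = ln(C₀/C)/k = ln(200/54)/1.5 = 1.309/1.5 = 0.8729 d.
Distance = v·t = 0.55 m/s × 7.542e+04 s = 4.148e+04 m = 41.48 km.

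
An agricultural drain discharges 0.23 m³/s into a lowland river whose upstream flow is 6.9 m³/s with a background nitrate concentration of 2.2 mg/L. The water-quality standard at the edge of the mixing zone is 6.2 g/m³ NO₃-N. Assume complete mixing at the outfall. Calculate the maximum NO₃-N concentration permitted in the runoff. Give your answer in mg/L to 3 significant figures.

126 mg/L

Mass balance: 6.2·7.13 = 0.23·Cₑ + 6.9·2.2.
Cₑ = (44.21 − 15.18) / 0.23 = 126.2 mg/L.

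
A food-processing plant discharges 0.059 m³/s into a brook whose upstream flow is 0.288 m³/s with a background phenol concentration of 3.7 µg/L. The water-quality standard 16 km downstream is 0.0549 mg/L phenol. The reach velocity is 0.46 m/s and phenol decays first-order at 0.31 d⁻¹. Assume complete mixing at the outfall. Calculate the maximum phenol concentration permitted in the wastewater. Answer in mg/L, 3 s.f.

3.7 µg/L = 0.0037 mg/L.
Travel time to the compliance point: t = 1.6e+04/0.46 = 3.478e+04 s = 0.4026 d; decay factor exp(−0.31·0.4026) = 0.8827.
So the concentration just after mixing may be at most 0.0549/0.8827 = 0.0622 mg/L.
Mass balance: 0.0622·0.347 = 0.059·Cₑ + 0.288·0.0037.
Cₑ = (0.02158 − 0.001066) / 0.059 = 0.3477 mg/L.

0.348 mg/L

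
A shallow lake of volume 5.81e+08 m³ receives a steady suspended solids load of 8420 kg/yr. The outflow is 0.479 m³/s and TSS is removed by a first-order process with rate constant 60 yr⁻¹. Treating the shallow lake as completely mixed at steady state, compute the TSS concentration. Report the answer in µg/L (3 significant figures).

Outflow Q = 0.479 m³/s × 3.156e+07 s/yr = 1.512e+07 m³/yr.
Steady-state CSTR mass balance: W = Q·C + k·V·C, so C = W/(Q + kV).
Q + kV = 1.512e+07 + 60·5.81e+08 = 3.488e+10 m³/yr.
C = 8420/3.488e+10 = 2.414e-07 kg/m³ = 0.0002414 mg/L = 0.2414 µg/L.

0.241 µg/L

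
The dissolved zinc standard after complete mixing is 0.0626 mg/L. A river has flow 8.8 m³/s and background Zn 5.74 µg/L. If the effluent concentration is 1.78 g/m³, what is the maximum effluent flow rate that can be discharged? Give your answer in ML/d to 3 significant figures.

5.74 µg/L = 0.00574 mg/L.
Mass balance at complete mixing: C_std·(Q_w + Q_r) = Q_w·C_e + Q_r·C_b.
Rearranging, Q_w = Q_r·(C_std − C_b)/(C_e − C_std) = 8.8·(0.0626 − 0.00574) / (1.78 − 0.0626) = 0.2914 m³/s.
= 25.17 ML/d.

25.2 ML/d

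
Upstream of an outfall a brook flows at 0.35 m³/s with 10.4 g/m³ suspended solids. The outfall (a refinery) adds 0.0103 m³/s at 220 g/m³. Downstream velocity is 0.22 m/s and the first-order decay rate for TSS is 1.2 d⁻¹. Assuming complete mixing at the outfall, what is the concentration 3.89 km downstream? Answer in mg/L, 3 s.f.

12.8 mg/L

After complete mixing, C₀ = (0.0103·220 + 0.35·10.4) / 0.3603 = 16.39 mg/L.
Travel time t = 3890 m / 0.22 m/s = 1.768e+04 s = 0.2047 d.
C = 16.39·exp(−1.2·0.2047) = 16.39·0.7823 = 12.82 mg/L.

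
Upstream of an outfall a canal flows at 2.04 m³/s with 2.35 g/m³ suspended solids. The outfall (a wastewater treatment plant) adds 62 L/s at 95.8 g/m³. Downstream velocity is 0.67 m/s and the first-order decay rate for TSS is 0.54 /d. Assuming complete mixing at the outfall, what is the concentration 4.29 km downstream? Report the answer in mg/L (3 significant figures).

4.91 mg/L

62 L/s = 0.062 m³/s.
After complete mixing, C₀ = (0.062·95.8 + 2.04·2.35) / 2.102 = 5.106 mg/L.
Travel time t = 4290 m / 0.67 m/s = 6403 s = 0.07411 d.
C = 5.106·exp(−0.54·0.07411) = 5.106·0.9608 = 4.906 mg/L.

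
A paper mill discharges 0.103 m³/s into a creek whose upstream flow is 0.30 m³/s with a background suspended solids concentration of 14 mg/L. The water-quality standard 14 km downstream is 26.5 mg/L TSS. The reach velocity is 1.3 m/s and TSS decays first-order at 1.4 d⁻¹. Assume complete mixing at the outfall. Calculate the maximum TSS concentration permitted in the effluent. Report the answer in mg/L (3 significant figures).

82.7 mg/L

Travel time to the compliance point: t = 1.4e+04/1.3 = 1.077e+04 s = 0.1246 d; decay factor exp(−1.4·0.1246) = 0.8399.
So the concentration just after mixing may be at most 26.5/0.8399 = 31.55 mg/L.
Mass balance: 31.55·0.403 = 0.103·Cₑ + 0.3·14.
Cₑ = (12.72 − 4.2) / 0.103 = 82.68 mg/L.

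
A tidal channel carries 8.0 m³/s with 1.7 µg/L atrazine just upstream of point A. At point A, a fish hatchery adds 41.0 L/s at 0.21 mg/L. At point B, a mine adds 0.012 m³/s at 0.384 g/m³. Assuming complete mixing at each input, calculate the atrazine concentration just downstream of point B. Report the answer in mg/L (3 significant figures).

1.7 µg/L = 0.0017 mg/L.
41.0 L/s = 0.041 m³/s.
After input A: C = (8·0.0017 + 0.041·0.21) / 8.041 = 0.002762 mg/L.
After input B: C = (8.041·0.002762 + 0.012·0.384) / 8.053 = 0.00333 mg/L.

0.00333 mg/L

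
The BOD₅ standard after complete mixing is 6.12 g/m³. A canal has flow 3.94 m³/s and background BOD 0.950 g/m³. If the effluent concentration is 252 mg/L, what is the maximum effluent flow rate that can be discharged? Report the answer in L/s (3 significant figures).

82.8 L/s

Mass balance at complete mixing: C_std·(Q_w + Q_r) = Q_w·C_e + Q_r·C_b.
Rearranging, Q_w = Q_r·(C_std − C_b)/(C_e − C_std) = 3.94·(6.12 − 0.95) / (252 − 6.12) = 0.08284 m³/s.
= 82.84 L/s.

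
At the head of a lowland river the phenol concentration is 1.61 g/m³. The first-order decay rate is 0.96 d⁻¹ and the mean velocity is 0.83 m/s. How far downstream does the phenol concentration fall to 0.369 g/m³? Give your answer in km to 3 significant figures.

From C = C₀·e^(−kt), t = ln(C₀/C)/k = ln(1.61/0.369)/0.96 = 1.473/0.96 = 1.535 d.
Distance = v·t = 0.83 m/s × 1.326e+05 s = 1.1e+05 m = 110 km.

110 km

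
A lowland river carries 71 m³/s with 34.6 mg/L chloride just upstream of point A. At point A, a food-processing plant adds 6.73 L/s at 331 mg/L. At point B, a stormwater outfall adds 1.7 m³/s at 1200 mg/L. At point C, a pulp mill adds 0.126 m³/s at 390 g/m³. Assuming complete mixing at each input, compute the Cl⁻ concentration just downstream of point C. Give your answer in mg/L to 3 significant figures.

62.4 mg/L

6.73 L/s = 0.00673 m³/s.
After input A: C = (71·34.6 + 0.00673·331) / 71.01 = 34.63 mg/L.
After input B: C = (71.01·34.63 + 1.7·1200) / 72.71 = 61.88 mg/L.
After input C: C = (72.71·61.88 + 0.126·390) / 72.83 = 62.44 mg/L.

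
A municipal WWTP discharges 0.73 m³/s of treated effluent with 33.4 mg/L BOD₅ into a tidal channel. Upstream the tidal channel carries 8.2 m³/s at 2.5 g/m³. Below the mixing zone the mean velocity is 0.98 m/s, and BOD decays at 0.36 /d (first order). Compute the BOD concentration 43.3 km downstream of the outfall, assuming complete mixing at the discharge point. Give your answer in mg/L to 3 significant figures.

After complete mixing, C₀ = (0.73·33.4 + 8.2·2.5) / 8.93 = 5.026 mg/L.
Travel time t = 4.33e+04 m / 0.98 m/s = 4.418e+04 s = 0.5114 d.
C = 5.026·exp(−0.36·0.5114) = 5.026·0.8319 = 4.181 mg/L.

4.18 mg/L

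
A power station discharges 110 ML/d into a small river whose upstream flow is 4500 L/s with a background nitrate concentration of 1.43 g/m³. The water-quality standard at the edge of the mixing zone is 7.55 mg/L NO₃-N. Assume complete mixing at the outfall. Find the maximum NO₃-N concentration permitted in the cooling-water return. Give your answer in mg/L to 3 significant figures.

29.2 mg/L

110 ML/d = 1.273 m³/s.
4500 L/s = 4.5 m³/s.
Mass balance: 7.55·5.773 = 1.273·Cₑ + 4.5·1.43.
Cₑ = (43.59 − 6.435) / 1.273 = 29.18 mg/L.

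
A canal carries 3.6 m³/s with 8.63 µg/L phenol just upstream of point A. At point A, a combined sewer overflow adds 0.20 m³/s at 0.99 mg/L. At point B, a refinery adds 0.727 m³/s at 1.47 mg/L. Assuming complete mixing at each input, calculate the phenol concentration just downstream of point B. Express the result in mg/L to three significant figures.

0.287 mg/L

8.63 µg/L = 0.00863 mg/L.
After input A: C = (3.6·0.00863 + 0.2·0.99) / 3.8 = 0.06028 mg/L.
After input B: C = (3.8·0.06028 + 0.727·1.47) / 4.527 = 0.2867 mg/L.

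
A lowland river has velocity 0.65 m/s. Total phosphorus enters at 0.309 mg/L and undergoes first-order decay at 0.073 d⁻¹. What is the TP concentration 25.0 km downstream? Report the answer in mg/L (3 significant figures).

Travel time t = 25.0 km / 0.65 m/s = 2.5e+04/0.65 = 3.846e+04 s = 0.4452 d.
First-order decay: C = 0.309·exp(−0.073·0.4452) = 0.309·0.968 = 0.2991 mg/L.

0.299 mg/L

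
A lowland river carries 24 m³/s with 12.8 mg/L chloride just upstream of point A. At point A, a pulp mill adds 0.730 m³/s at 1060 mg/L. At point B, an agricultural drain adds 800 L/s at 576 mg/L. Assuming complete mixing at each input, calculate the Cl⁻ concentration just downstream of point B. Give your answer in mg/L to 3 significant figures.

60.4 mg/L

After input A: C = (24·12.8 + 0.73·1060) / 24.73 = 43.71 mg/L.
800 L/s = 0.8 m³/s.
After input B: C = (24.73·43.71 + 0.8·576) / 25.53 = 60.39 mg/L.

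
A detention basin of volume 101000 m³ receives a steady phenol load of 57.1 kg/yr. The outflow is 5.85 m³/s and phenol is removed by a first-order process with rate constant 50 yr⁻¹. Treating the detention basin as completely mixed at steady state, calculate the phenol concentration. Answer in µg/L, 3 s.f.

Outflow Q = 5.85 m³/s × 3.156e+07 s/yr = 1.846e+08 m³/yr.
Steady-state CSTR mass balance: W = Q·C + k·V·C, so C = W/(Q + kV).
Q + kV = 1.846e+08 + 50·101000 = 1.897e+08 m³/yr.
C = 57.1/1.897e+08 = 3.011e-07 kg/m³ = 0.0003011 mg/L = 0.3011 µg/L.

0.301 µg/L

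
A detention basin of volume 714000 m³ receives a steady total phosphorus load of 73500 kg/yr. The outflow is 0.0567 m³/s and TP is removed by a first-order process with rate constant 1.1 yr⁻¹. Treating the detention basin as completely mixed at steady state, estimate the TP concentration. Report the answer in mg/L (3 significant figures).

28.5 mg/L

Outflow Q = 0.0567 m³/s × 3.156e+07 s/yr = 1.789e+06 m³/yr.
Steady-state CSTR mass balance: W = Q·C + k·V·C, so C = W/(Q + kV).
Q + kV = 1.789e+06 + 1.1·714000 = 2.575e+06 m³/yr.
C = 73500/2.575e+06 = 0.02855 kg/m³ = 28.55 mg/L.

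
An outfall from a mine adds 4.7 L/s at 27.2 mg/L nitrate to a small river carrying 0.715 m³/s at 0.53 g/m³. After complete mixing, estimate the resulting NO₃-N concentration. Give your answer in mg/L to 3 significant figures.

0.704 mg/L

4.7 L/s = 0.0047 m³/s.
Conservation of mass across the mixing zone: C = (0.0047·27.2 + 0.715·0.53) / (0.0047 + 0.715) = 0.5068/0.7197 = 0.7042 mg/L.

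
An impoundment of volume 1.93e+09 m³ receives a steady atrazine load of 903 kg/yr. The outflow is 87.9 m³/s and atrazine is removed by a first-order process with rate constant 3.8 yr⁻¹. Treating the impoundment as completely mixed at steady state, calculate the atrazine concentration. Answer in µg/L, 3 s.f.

0.0893 µg/L

Outflow Q = 87.9 m³/s × 3.156e+07 s/yr = 2.774e+09 m³/yr.
Steady-state CSTR mass balance: W = Q·C + k·V·C, so C = W/(Q + kV).
Q + kV = 2.774e+09 + 3.8·1.93e+09 = 1.011e+10 m³/yr.
C = 903/1.011e+10 = 8.934e-08 kg/m³ = 8.934e-05 mg/L = 0.08934 µg/L.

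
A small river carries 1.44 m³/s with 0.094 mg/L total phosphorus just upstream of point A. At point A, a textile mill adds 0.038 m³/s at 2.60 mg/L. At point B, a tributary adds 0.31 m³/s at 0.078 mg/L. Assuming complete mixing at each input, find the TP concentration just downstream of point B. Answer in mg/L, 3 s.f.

0.144 mg/L

After input A: C = (1.44·0.094 + 0.038·2.6) / 1.478 = 0.1584 mg/L.
After input B: C = (1.478·0.1584 + 0.31·0.078) / 1.788 = 0.1445 mg/L.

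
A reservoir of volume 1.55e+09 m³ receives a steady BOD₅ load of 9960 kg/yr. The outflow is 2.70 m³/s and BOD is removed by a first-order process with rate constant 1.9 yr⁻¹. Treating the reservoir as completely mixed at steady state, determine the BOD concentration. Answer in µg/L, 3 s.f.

3.29 µg/L

Outflow Q = 2.70 m³/s × 3.156e+07 s/yr = 8.521e+07 m³/yr.
Steady-state CSTR mass balance: W = Q·C + k·V·C, so C = W/(Q + kV).
Q + kV = 8.521e+07 + 1.9·1.55e+09 = 3.03e+09 m³/yr.
C = 9960/3.03e+09 = 3.287e-06 kg/m³ = 0.003287 mg/L = 3.287 µg/L.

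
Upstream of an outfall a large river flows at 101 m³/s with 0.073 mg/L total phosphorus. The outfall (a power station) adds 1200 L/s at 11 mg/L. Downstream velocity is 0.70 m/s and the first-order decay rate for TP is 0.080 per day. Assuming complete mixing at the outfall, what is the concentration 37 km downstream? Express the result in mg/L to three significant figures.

1200 L/s = 1.2 m³/s.
After complete mixing, C₀ = (1.2·11 + 101·0.073) / 102.2 = 0.2013 mg/L.
Travel time t = 3.7e+04 m / 0.70 m/s = 5.286e+04 s = 0.6118 d.
C = 0.2013·exp(−0.080·0.6118) = 0.2013·0.9522 = 0.1917 mg/L.

0.192 mg/L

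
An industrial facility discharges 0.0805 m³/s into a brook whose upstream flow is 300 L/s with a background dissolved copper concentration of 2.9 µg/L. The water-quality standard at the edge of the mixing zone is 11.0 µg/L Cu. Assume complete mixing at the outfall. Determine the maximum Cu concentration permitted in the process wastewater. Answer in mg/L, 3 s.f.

300 L/s = 0.3 m³/s.
2.9 µg/L = 0.0029 mg/L.
11.0 µg/L = 0.011 mg/L.
Mass balance: 0.011·0.3805 = 0.0805·Cₑ + 0.3·0.0029.
Cₑ = (0.004185 − 0.00087) / 0.0805 = 0.04119 mg/L.

0.0412 mg/L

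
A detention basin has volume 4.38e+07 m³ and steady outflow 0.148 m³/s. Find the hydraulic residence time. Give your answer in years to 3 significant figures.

9.38 yr

Q = 0.148 m³/s × 3.156e+07 s/yr = 4.671e+06 m³/yr.
Hydraulic residence time τ = V/Q = 4.38e+07/4.671e+06 = 9.378 yr.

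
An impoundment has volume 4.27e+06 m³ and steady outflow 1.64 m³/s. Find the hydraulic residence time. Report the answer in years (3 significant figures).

0.0825 yr

Q = 1.64 m³/s × 3.156e+07 s/yr = 5.175e+07 m³/yr.
Hydraulic residence time τ = V/Q = 4.27e+06/5.175e+07 = 0.0825 yr.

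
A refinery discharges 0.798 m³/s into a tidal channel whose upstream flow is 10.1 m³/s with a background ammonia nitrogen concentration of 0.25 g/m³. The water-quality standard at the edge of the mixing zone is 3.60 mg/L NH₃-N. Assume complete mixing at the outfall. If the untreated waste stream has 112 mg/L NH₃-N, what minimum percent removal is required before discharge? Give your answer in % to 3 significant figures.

Mass balance: 3.6·10.9 = 0.798·Cₑ + 10.1·0.25.
Cₑ = (39.23 − 2.525) / 0.798 = 46 mg/L.
Required removal = 1 − 46/112 = 58.93 %.

58.9 %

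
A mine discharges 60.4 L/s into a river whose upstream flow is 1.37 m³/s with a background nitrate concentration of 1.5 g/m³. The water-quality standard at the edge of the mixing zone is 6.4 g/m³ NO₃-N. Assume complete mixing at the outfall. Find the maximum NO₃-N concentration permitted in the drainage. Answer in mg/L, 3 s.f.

60.4 L/s = 0.0604 m³/s.
Mass balance: 6.4·1.43 = 0.0604·Cₑ + 1.37·1.5.
Cₑ = (9.155 − 2.055) / 0.0604 = 117.5 mg/L.

118 mg/L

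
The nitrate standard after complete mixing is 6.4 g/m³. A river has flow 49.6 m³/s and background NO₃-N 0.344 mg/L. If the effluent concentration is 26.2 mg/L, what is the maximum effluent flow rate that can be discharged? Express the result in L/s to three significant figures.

15200 L/s

Mass balance at complete mixing: C_std·(Q_w + Q_r) = Q_w·C_e + Q_r·C_b.
Rearranging, Q_w = Q_r·(C_std − C_b)/(C_e − C_std) = 49.6·(6.4 − 0.344) / (26.2 − 6.4) = 15.17 m³/s.
= 1.517e+04 L/s.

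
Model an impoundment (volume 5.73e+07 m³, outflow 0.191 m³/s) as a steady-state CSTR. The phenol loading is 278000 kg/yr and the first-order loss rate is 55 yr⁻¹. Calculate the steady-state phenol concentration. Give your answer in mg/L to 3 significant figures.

0.0880 mg/L

Outflow Q = 0.191 m³/s × 3.156e+07 s/yr = 6.028e+06 m³/yr.
Steady-state CSTR mass balance: W = Q·C + k·V·C, so C = W/(Q + kV).
Q + kV = 6.028e+06 + 55·5.73e+07 = 3.158e+09 m³/yr.
C = 278000/3.158e+09 = 8.804e-05 kg/m³ = 0.08804 mg/L.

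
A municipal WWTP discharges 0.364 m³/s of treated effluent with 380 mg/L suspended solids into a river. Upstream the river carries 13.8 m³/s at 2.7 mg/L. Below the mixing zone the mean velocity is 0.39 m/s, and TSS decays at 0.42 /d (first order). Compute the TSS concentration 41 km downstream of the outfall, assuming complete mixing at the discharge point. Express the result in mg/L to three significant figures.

After complete mixing, C₀ = (0.364·380 + 13.8·2.7) / 14.16 = 12.4 mg/L.
Travel time t = 4.1e+04 m / 0.39 m/s = 1.051e+05 s = 1.217 d.
C = 12.4·exp(−0.42·1.217) = 12.4·0.5999 = 7.436 mg/L.

7.44 mg/L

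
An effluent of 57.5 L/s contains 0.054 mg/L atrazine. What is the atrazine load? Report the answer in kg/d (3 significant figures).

57.5 L/s = 0.0575 m³/s.
Mass flux = Q·C = 0.0575 m³/s × 0.054 g/m³ = 0.003105 g/s.
= 0.003105 g/s × 86.4 = 0.2683 kg/d.

0.268 kg/d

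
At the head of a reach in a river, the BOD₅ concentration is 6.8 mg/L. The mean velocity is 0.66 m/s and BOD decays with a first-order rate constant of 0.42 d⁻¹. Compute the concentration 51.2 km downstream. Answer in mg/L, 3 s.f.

Travel time t = 51.2 km / 0.66 m/s = 5.12e+04/0.66 = 7.758e+04 s = 0.8979 d.
First-order decay: C = 6.8·exp(−0.42·0.8979) = 6.8·0.6858 = 4.664 mg/L.

4.66 mg/L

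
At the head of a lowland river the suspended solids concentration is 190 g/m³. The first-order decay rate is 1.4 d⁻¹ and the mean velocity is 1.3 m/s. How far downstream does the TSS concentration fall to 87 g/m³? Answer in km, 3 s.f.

62.7 km

From C = C₀·e^(−kt), t = ln(C₀/C)/k = ln(190/87)/1.4 = 0.7811/1.4 = 0.5579 d.
Distance = v·t = 1.3 m/s × 4.821e+04 s = 6.267e+04 m = 62.67 km.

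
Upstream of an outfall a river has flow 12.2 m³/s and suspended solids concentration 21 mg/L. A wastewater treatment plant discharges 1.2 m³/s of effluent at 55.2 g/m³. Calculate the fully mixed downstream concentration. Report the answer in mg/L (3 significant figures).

24.1 mg/L

Conservation of mass across the mixing zone: C = (1.2·55.2 + 12.2·21) / (1.2 + 12.2) = 322.4/13.4 = 24.06 mg/L.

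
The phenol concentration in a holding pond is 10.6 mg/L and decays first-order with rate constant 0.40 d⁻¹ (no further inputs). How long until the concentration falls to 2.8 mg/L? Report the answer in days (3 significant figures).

t = ln(C₀/C)/k = ln(10.6/2.8)/0.40 = 1.331/0.40 = 3.328 d.

3.33 d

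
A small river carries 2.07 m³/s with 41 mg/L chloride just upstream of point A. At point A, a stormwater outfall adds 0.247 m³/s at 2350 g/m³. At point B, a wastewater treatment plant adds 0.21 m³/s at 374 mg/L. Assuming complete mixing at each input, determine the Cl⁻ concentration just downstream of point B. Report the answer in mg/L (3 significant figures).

294 mg/L

After input A: C = (2.07·41 + 0.247·2350) / 2.317 = 287.1 mg/L.
After input B: C = (2.317·287.1 + 0.21·374) / 2.527 = 294.4 mg/L.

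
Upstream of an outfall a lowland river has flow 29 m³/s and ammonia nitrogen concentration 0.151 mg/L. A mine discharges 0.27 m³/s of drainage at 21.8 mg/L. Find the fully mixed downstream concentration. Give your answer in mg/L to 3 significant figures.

Conservation of mass across the mixing zone: C = (0.27·21.8 + 29·0.151) / (0.27 + 29) = 10.27/29.27 = 0.3507 mg/L.

0.351 mg/L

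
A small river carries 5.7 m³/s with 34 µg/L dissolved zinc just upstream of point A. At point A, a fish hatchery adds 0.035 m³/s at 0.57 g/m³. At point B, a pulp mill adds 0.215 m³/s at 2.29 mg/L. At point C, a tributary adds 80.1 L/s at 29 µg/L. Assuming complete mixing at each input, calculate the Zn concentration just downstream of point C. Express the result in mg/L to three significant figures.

0.117 mg/L

34 µg/L = 0.034 mg/L.
After input A: C = (5.7·0.034 + 0.035·0.57) / 5.735 = 0.03727 mg/L.
After input B: C = (5.735·0.03727 + 0.215·2.29) / 5.95 = 0.1187 mg/L.
80.1 L/s = 0.0801 m³/s.
29 µg/L = 0.029 mg/L.
After input C: C = (5.95·0.1187 + 0.0801·0.029) / 6.03 = 0.1175 mg/L.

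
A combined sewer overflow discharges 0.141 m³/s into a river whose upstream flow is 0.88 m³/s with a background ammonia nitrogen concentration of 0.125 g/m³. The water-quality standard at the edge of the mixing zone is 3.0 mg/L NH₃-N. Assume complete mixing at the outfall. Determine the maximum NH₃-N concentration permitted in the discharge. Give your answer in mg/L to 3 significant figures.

20.9 mg/L

Mass balance: 3·1.021 = 0.141·Cₑ + 0.88·0.125.
Cₑ = (3.063 − 0.11) / 0.141 = 20.94 mg/L.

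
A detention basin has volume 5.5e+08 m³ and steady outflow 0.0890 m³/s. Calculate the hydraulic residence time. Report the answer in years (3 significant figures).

196 yr

Q = 0.0890 m³/s × 3.156e+07 s/yr = 2.809e+06 m³/yr.
Hydraulic residence time τ = V/Q = 5.5e+08/2.809e+06 = 195.8 yr.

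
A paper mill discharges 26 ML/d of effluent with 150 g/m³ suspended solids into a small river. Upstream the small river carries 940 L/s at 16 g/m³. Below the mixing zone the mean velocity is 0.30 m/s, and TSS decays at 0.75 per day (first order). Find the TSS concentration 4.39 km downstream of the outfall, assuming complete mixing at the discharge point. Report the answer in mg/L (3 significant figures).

42.7 mg/L

26 ML/d = 0.3009 m³/s.
940 L/s = 0.94 m³/s.
After complete mixing, C₀ = (0.3009·150 + 0.94·16) / 1.241 = 48.5 mg/L.
Travel time t = 4390 m / 0.30 m/s = 1.463e+04 s = 0.1694 d.
C = 48.5·exp(−0.75·0.1694) = 48.5·0.8807 = 42.71 mg/L.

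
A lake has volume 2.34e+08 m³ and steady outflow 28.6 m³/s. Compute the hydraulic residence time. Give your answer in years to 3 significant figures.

Q = 28.6 m³/s × 3.156e+07 s/yr = 9.025e+08 m³/yr.
Hydraulic residence time τ = V/Q = 2.34e+08/9.025e+08 = 0.2593 yr.

0.259 yr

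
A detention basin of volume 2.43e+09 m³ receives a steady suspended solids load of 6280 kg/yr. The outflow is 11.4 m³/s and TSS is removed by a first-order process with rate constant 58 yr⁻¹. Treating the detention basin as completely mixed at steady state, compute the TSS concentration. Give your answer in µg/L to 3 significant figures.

Outflow Q = 11.4 m³/s × 3.156e+07 s/yr = 3.598e+08 m³/yr.
Steady-state CSTR mass balance: W = Q·C + k·V·C, so C = W/(Q + kV).
Q + kV = 3.598e+08 + 58·2.43e+09 = 1.413e+11 m³/yr.
C = 6280/1.413e+11 = 4.444e-08 kg/m³ = 4.444e-05 mg/L = 0.04444 µg/L.

0.0444 µg/L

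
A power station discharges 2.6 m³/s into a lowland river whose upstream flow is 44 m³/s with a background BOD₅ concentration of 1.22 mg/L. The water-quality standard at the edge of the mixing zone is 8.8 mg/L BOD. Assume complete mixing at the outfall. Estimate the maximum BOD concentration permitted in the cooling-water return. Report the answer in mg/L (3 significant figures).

137 mg/L

Mass balance: 8.8·46.6 = 2.6·Cₑ + 44·1.22.
Cₑ = (410.1 − 53.68) / 2.6 = 137.1 mg/L.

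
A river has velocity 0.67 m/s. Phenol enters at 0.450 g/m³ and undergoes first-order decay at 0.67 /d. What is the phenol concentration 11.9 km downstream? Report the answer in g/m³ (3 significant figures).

Travel time t = 11.9 km / 0.67 m/s = 1.19e+04/0.67 = 1.776e+04 s = 0.2056 d.
First-order decay: C = 0.450·exp(−0.67·0.2056) = 0.450·0.8713 = 0.3921 g/m³.

0.392 g/m³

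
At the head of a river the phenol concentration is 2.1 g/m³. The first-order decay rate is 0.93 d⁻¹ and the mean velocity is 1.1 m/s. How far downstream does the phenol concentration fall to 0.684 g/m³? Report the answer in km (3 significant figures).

115 km

From C = C₀·e^(−kt), t = ln(C₀/C)/k = ln(2.1/0.684)/0.93 = 1.122/0.93 = 1.206 d.
Distance = v·t = 1.1 m/s × 1.042e+05 s = 1.146e+05 m = 114.6 km.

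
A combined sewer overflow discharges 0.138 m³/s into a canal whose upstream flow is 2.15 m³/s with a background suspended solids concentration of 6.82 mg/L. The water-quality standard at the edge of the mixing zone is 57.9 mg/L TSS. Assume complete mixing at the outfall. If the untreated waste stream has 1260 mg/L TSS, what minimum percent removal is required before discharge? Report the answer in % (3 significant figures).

32.2 %

Mass balance: 57.9·2.288 = 0.138·Cₑ + 2.15·6.82.
Cₑ = (132.5 − 14.66) / 0.138 = 853.7 mg/L.
Required removal = 1 − 853.7/1260 = 32.25 %.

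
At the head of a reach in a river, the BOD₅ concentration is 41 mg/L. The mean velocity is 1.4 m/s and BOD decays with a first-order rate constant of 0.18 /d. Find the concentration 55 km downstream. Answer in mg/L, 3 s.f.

37.8 mg/L

Travel time t = 55 km / 1.4 m/s = 5.5e+04/1.4 = 3.929e+04 s = 0.4547 d.
First-order decay: C = 41·exp(−0.18·0.4547) = 41·0.9214 = 37.78 mg/L.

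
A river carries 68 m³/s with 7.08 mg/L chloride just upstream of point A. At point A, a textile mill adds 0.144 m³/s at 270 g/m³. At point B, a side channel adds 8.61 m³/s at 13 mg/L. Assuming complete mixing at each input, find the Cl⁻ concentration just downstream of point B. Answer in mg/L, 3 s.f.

8.24 mg/L

After input A: C = (68·7.08 + 0.144·270) / 68.14 = 7.636 mg/L.
After input B: C = (68.14·7.636 + 8.61·13) / 76.75 = 8.237 mg/L.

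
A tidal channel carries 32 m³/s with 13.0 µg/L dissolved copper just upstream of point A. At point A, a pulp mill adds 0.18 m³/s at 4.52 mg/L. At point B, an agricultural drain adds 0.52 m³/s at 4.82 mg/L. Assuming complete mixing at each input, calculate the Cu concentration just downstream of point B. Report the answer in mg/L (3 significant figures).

0.114 mg/L

13.0 µg/L = 0.013 mg/L.
After input A: C = (32·0.013 + 0.18·4.52) / 32.18 = 0.03821 mg/L.
After input B: C = (32.18·0.03821 + 0.52·4.82) / 32.7 = 0.1143 mg/L.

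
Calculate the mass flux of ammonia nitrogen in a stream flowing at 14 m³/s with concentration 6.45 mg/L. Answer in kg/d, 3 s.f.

7800 kg/d

Mass flux = Q·C = 14 m³/s × 6.45 g/m³ = 90.3 g/s.
= 90.3 g/s × 86.4 = 7802 kg/d.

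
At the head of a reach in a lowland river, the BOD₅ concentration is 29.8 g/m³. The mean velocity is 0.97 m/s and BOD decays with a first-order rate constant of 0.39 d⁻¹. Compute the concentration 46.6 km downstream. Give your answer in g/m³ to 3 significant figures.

Travel time t = 46.6 km / 0.97 m/s = 4.66e+04/0.97 = 4.804e+04 s = 0.556 d.
First-order decay: C = 29.8·exp(−0.39·0.556) = 29.8·0.805 = 23.99 g/m³.

24.0 g/m³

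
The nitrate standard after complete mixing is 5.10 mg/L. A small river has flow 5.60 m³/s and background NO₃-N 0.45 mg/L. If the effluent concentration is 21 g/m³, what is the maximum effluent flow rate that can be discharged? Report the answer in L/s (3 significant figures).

1640 L/s

Mass balance at complete mixing: C_std·(Q_w + Q_r) = Q_w·C_e + Q_r·C_b.
Rearranging, Q_w = Q_r·(C_std − C_b)/(C_e − C_std) = 5.60·(5.1 − 0.45) / (21 − 5.1) = 1.638 m³/s.
= 1638 L/s.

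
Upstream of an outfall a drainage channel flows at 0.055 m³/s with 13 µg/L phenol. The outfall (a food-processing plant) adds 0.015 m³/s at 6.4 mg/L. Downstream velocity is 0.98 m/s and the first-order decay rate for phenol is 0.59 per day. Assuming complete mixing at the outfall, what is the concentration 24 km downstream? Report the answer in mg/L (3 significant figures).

1.17 mg/L

13 µg/L = 0.013 mg/L.
After complete mixing, C₀ = (0.015·6.4 + 0.055·0.013) / 0.07 = 1.382 mg/L.
Travel time t = 2.4e+04 m / 0.98 m/s = 2.449e+04 s = 0.2834 d.
C = 1.382·exp(−0.59·0.2834) = 1.382·0.846 = 1.169 mg/L.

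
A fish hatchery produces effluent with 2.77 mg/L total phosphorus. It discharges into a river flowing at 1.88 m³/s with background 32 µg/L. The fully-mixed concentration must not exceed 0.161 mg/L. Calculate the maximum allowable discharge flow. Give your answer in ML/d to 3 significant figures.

32 µg/L = 0.032 mg/L.
Mass balance at complete mixing: C_std·(Q_w + Q_r) = Q_w·C_e + Q_r·C_b.
Rearranging, Q_w = Q_r·(C_std − C_b)/(C_e − C_std) = 1.88·(0.161 − 0.032) / (2.77 − 0.161) = 0.09296 m³/s.
= 8.031 ML/d.

8.03 ML/d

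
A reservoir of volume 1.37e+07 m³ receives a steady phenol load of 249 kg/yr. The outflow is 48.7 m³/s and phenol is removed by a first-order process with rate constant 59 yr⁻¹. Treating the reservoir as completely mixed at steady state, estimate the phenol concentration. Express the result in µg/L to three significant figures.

Outflow Q = 48.7 m³/s × 3.156e+07 s/yr = 1.537e+09 m³/yr.
Steady-state CSTR mass balance: W = Q·C + k·V·C, so C = W/(Q + kV).
Q + kV = 1.537e+09 + 59·1.37e+07 = 2.345e+09 m³/yr.
C = 249/2.345e+09 = 1.062e-07 kg/m³ = 0.0001062 mg/L = 0.1062 µg/L.

0.106 µg/L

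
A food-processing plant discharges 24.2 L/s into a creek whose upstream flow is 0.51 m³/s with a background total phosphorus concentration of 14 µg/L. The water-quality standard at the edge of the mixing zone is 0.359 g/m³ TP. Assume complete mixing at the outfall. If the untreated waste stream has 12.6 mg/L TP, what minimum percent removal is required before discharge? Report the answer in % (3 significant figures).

39.4 %

24.2 L/s = 0.0242 m³/s.
14 µg/L = 0.014 mg/L.
Mass balance: 0.359·0.5342 = 0.0242·Cₑ + 0.51·0.014.
Cₑ = (0.1918 − 0.00714) / 0.0242 = 7.63 mg/L.
Required removal = 1 − 7.63/12.6 = 39.45 %.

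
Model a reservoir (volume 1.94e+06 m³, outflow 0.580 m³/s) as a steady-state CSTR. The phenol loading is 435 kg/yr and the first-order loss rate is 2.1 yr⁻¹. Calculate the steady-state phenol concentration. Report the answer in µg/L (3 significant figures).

19.4 µg/L

Outflow Q = 0.580 m³/s × 3.156e+07 s/yr = 1.83e+07 m³/yr.
Steady-state CSTR mass balance: W = Q·C + k·V·C, so C = W/(Q + kV).
Q + kV = 1.83e+07 + 2.1·1.94e+06 = 2.238e+07 m³/yr.
C = 435/2.238e+07 = 1.944e-05 kg/m³ = 0.01944 mg/L = 19.44 µg/L.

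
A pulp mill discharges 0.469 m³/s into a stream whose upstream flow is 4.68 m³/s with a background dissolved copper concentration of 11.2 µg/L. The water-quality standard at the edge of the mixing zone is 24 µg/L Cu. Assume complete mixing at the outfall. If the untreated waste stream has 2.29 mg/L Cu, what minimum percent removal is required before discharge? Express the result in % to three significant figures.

11.2 µg/L = 0.0112 mg/L.
24 µg/L = 0.024 mg/L.
Mass balance: 0.024·5.149 = 0.469·Cₑ + 4.68·0.0112.
Cₑ = (0.1236 − 0.05242) / 0.469 = 0.1517 mg/L.
Required removal = 1 − 0.1517/2.29 = 93.37 %.

93.4 %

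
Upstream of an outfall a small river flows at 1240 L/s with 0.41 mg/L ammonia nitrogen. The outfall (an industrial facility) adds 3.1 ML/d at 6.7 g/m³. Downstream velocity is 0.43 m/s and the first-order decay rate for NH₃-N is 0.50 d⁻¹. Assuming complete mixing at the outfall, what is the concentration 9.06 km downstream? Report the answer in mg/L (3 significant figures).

0.520 mg/L

3.1 ML/d = 0.03588 m³/s.
1240 L/s = 1.24 m³/s.
After complete mixing, C₀ = (0.03588·6.7 + 1.24·0.41) / 1.276 = 0.5869 mg/L.
Travel time t = 9060 m / 0.43 m/s = 2.107e+04 s = 0.2439 d.
C = 0.5869·exp(−0.50·0.2439) = 0.5869·0.8852 = 0.5195 mg/L.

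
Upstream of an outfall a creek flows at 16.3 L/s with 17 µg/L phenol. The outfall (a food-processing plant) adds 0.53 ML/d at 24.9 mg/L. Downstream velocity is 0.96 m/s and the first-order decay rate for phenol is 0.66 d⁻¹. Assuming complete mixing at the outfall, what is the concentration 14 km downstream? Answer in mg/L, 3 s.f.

6.10 mg/L

0.53 ML/d = 0.006134 m³/s.
16.3 L/s = 0.0163 m³/s.
17 µg/L = 0.017 mg/L.
After complete mixing, C₀ = (0.006134·24.9 + 0.0163·0.017) / 0.02243 = 6.821 mg/L.
Travel time t = 1.4e+04 m / 0.96 m/s = 1.458e+04 s = 0.1688 d.
C = 6.821·exp(−0.66·0.1688) = 6.821·0.8946 = 6.102 mg/L.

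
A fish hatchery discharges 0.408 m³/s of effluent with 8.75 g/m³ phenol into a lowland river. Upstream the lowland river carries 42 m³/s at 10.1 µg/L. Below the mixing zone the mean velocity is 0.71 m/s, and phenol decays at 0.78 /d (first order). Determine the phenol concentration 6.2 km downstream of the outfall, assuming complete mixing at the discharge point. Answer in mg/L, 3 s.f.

0.0870 mg/L

10.1 µg/L = 0.0101 mg/L.
After complete mixing, C₀ = (0.408·8.75 + 42·0.0101) / 42.41 = 0.09419 mg/L.
Travel time t = 6200 m / 0.71 m/s = 8732 s = 0.1011 d.
C = 0.09419·exp(−0.78·0.1011) = 0.09419·0.9242 = 0.08705 mg/L.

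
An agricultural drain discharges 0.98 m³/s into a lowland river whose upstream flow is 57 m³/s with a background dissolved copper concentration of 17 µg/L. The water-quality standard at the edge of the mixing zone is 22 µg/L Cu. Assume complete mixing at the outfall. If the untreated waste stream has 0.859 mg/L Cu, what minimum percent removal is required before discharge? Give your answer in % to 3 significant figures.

63.6 %

17 µg/L = 0.017 mg/L.
22 µg/L = 0.022 mg/L.
Mass balance: 0.022·57.98 = 0.98·Cₑ + 57·0.017.
Cₑ = (1.276 − 0.969) / 0.98 = 0.3128 mg/L.
Required removal = 1 − 0.3128/0.859 = 63.58 %.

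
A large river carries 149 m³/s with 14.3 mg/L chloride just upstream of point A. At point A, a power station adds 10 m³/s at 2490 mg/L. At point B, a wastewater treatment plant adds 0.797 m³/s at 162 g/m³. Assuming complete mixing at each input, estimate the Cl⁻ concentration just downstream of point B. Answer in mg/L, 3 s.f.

After input A: C = (149·14.3 + 10·2490) / 159 = 170 mg/L.
After input B: C = (159·170 + 0.797·162) / 159.8 = 170 mg/L.

170 mg/L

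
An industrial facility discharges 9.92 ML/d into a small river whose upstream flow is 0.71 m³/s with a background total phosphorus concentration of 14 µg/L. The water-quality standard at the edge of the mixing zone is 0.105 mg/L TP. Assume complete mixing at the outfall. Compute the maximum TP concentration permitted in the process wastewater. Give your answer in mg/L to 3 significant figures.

9.92 ML/d = 0.1148 m³/s.
14 µg/L = 0.014 mg/L.
Mass balance: 0.105·0.8248 = 0.1148·Cₑ + 0.71·0.014.
Cₑ = (0.08661 − 0.00994) / 0.1148 = 0.6677 mg/L.

0.668 mg/L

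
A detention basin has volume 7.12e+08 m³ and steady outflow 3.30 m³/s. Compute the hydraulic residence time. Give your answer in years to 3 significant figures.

6.84 yr

Q = 3.30 m³/s × 3.156e+07 s/yr = 1.041e+08 m³/yr.
Hydraulic residence time τ = V/Q = 7.12e+08/1.041e+08 = 6.837 yr.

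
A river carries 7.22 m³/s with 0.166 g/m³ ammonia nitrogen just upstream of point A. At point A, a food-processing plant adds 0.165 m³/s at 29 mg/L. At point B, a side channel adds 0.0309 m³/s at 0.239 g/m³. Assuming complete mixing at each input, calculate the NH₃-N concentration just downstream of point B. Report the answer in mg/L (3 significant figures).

After input A: C = (7.22·0.166 + 0.165·29) / 7.385 = 0.8102 mg/L.
After input B: C = (7.385·0.8102 + 0.0309·0.239) / 7.416 = 0.8078 mg/L.

0.808 mg/L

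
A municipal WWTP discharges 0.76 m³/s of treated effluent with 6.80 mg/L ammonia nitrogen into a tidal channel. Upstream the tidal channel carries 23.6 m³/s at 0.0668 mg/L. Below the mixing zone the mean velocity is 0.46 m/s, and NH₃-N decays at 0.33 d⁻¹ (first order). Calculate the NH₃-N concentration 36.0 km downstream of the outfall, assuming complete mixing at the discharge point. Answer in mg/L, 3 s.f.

After complete mixing, C₀ = (0.76·6.8 + 23.6·0.0668) / 24.36 = 0.2769 mg/L.
Travel time t = 3.6e+04 m / 0.46 m/s = 7.826e+04 s = 0.9058 d.
C = 0.2769·exp(−0.33·0.9058) = 0.2769·0.7416 = 0.2053 mg/L.

0.205 mg/L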